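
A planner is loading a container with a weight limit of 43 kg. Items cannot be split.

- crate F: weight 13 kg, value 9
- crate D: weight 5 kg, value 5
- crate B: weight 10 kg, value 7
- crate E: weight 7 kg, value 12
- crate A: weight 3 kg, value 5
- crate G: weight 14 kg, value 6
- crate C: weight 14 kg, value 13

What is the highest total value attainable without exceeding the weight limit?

This is an integer program with binary decision variables.
Allowing fractional choices, the relaxed optimum would be about 44.8, but items are indivisible.
crate D + crate E + crate A + crate G + crate C: weight 5 + 7 + 3 + 14 + 14 = 43 ≤ 43, value 5 + 12 + 5 + 6 + 13 = 41.
crate F + crate D + crate E + crate A + crate C: weight 13 + 5 + 7 + 3 + 14 = 42 ≤ 43, value 9 + 5 + 12 + 5 + 13 = 44.
crate D + crate B + crate E + crate A + crate C: weight 5 + 10 + 7 + 3 + 14 = 39 ≤ 43, value 5 + 7 + 12 + 5 + 13 = 42.
Best is crate F, crate D, crate E, crate A, and crate C with total value 44.

44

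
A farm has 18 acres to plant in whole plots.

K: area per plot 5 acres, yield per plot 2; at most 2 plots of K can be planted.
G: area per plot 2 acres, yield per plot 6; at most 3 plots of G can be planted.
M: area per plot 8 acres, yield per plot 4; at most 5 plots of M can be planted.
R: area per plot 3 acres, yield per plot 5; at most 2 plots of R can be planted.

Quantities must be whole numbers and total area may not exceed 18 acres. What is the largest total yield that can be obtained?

30

3×G and 2×R: area 12 ≤ 18, yield 3·6 + 2·5 = 28.
1×K, 3×G, and 2×R: area 17 ≤ 18, yield 1·2 + 3·6 + 2·5 = 30.
Best is 30.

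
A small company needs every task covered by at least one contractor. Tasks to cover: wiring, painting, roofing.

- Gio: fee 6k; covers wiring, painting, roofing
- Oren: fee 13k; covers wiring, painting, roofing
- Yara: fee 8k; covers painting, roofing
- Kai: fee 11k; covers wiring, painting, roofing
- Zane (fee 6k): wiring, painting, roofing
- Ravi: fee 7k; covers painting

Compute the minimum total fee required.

6

Gio alone covers wiring, painting, roofing — every task.
Total fee: 6.
No cover costs less than 6.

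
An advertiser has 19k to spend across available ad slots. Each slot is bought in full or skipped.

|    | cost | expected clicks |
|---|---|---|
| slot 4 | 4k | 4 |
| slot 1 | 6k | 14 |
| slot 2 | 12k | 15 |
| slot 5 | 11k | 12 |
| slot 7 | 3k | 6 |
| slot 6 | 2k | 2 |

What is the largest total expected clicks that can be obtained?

29

slot 1 + slot 5 + slot 6: cost 6 + 11 + 2 = 19 ≤ 19, expected clicks 14 + 12 + 2 = 28.
slot 1 + slot 2: cost 6 + 12 = 18 ≤ 19, expected clicks 14 + 15 = 29.
Best is slot 1 and slot 2 with total expected clicks 29.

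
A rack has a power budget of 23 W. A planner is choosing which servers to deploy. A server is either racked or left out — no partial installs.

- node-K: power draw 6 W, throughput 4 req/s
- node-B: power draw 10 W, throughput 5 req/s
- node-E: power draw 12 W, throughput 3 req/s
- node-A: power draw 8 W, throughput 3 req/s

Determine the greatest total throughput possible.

9

Allowing fractional choices, the relaxed optimum would be about 11.6, but servers are indivisible.
node-B + node-A: power draw 10 + 8 = 18 ≤ 23, throughput 5 + 3 = 8.
node-B + node-E: power draw 10 + 12 = 22 ≤ 23, throughput 5 + 3 = 8.
node-K + node-B: power draw 6 + 10 = 16 ≤ 23, throughput 4 + 5 = 9.
Best is node-K and node-B with total throughput 9.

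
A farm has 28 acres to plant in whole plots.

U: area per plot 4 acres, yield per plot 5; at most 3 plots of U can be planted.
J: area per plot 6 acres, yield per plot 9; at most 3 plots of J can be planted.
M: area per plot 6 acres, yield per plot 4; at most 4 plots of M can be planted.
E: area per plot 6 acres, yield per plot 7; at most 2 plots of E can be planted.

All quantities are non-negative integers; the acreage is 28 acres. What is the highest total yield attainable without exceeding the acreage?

This is a bounded integer knapsack.
1×U, 2×J, and 2×E: area 28 ≤ 28, yield 1·5 + 2·9 + 2·7 = 37.
1×U, 3×J, and 1×E: area 28 ≤ 28, yield 1·5 + 3·9 + 1·7 = 39.
Best is 39.

39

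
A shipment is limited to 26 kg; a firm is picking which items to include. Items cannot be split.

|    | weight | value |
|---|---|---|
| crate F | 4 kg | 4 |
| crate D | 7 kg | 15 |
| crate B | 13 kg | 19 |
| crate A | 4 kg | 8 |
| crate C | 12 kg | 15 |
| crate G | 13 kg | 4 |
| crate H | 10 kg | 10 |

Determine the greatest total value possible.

42

Allowing fractional choices, the relaxed optimum would be about 44.5, but items are indivisible.
crate F + crate D + crate B: weight 4 + 7 + 13 = 24 ≤ 26, value 4 + 15 + 19 = 38.
crate D + crate A + crate C: weight 7 + 4 + 12 = 23 ≤ 26, value 15 + 8 + 15 = 38.
crate D + crate B + crate A: weight 7 + 13 + 4 = 24 ≤ 26, value 15 + 19 + 8 = 42.
Best is crate D, crate B, and crate A with total value 42.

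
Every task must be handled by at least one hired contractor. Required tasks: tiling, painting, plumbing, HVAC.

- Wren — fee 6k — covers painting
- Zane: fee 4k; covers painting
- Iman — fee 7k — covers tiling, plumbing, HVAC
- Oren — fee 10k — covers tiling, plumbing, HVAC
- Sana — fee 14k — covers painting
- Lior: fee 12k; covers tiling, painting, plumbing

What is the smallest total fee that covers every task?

Choose Zane and Iman: together they cover tiling, painting, plumbing, HVAC — every task.
Total fee: 4 + 7 = 11.

11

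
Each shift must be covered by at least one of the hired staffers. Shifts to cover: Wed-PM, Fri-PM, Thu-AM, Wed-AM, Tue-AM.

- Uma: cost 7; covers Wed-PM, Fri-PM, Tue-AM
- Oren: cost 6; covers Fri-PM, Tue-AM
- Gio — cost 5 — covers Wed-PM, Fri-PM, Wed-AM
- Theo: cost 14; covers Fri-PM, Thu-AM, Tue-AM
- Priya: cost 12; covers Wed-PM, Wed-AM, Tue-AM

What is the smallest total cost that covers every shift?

19

This is an integer covering problem.
The greedy cost-per-new-shift heuristic would pick Gio, Oren, and Theo for 25, but a cheaper cover exists.
Choose Gio and Theo: together they cover Wed-PM, Fri-PM, Thu-AM, Wed-AM, Tue-AM — every shift.
Total cost: 5 + 14 = 19.
No cover costs less than 19.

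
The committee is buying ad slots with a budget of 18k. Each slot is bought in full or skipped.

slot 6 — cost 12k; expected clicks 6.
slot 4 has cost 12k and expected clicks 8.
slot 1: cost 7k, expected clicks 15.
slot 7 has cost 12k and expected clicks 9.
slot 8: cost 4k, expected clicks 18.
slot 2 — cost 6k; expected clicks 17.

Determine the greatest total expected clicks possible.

Treat it as a binary knapsack problem.
Allowing fractional choices, the relaxed optimum would be about 50.8, but ad slots are indivisible.
slot 8 + slot 2: cost 4 + 6 = 10 ≤ 18, expected clicks 18 + 17 = 35.
slot 1 + slot 8 + slot 2: cost 7 + 4 + 6 = 17 ≤ 18, expected clicks 15 + 18 + 17 = 50.
Best is slot 1, slot 8, and slot 2 with total expected clicks 50.

50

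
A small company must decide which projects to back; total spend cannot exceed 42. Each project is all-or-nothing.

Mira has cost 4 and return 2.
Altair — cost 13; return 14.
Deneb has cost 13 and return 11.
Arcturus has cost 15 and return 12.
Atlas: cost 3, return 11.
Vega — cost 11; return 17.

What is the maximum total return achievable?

54

Allowing fractional choices, the relaxed optimum would be about 54.6, but projects are indivisible.
Altair + Arcturus + Atlas + Vega: cost 13 + 15 + 3 + 11 = 42 ≤ 42, return 14 + 12 + 11 + 17 = 54.
Altair + Deneb + Atlas + Vega: cost 13 + 13 + 3 + 11 = 40 ≤ 42, return 14 + 11 + 11 + 17 = 53.
Best is Altair, Arcturus, Atlas, and Vega with total return 54.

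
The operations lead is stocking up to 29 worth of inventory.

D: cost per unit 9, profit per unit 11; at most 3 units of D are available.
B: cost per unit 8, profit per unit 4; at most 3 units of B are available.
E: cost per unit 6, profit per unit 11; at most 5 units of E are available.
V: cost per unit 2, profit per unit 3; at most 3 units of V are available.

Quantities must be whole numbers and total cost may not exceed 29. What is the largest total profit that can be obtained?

50

4×E and 1×V: cost 26 ≤ 29, profit 4·11 + 1·3 = 47.
4×E and 2×V: cost 28 ≤ 29, profit 4·11 + 2·3 = 50.
Best is 50.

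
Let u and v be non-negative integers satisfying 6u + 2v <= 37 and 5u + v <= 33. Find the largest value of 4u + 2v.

Relaxing integrality, the LP optimum is 37.00 at (u,v) = (0, 18.5), which is not an integer point.
(u,v)=(0,18): 6·0+2·18=36≤37, 5·0+1·18=18≤33, objective 36.
(u,v)=(0,17): 6·0+2·17=34≤37, 5·0+1·17=17≤33, objective 34.
The best lattice point is (0,18), giving 36.

36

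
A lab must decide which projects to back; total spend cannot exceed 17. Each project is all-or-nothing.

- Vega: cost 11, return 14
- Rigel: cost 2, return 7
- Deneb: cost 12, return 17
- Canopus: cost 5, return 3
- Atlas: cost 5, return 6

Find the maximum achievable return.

24

Rigel + Deneb: cost 2 + 12 = 14 ≤ 17, return 7 + 17 = 24.
Vega + Rigel: cost 11 + 2 = 13 ≤ 17, return 14 + 7 = 21.
Deneb + Atlas: cost 12 + 5 = 17 ≤ 17, return 17 + 6 = 23.
Best is Rigel and Deneb with total return 24.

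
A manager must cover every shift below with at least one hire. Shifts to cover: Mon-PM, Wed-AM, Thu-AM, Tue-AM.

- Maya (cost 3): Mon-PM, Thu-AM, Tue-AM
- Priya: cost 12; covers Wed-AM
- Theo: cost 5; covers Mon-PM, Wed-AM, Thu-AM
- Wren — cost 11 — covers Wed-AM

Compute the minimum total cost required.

8

This is an integer covering problem.
Choose Maya and Theo: together they cover Mon-PM, Wed-AM, Thu-AM, Tue-AM — every shift.
Total cost: 3 + 5 = 8.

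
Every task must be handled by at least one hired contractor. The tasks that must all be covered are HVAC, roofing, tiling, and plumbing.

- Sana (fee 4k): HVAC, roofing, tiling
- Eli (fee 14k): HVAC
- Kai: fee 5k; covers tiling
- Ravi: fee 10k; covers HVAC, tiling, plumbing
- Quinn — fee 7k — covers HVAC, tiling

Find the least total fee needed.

14

Choose Sana and Ravi: together they cover HVAC, roofing, tiling, plumbing — every task.
Total fee: 4 + 10 = 14.
No cover costs less than 14.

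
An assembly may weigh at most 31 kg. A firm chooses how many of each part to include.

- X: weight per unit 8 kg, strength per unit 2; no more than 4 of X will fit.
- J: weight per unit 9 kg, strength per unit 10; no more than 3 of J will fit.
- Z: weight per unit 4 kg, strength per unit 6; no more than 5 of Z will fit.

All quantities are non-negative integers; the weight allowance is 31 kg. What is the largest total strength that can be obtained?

40

1×J and 5×Z: weight 29 ≤ 31, strength 1·10 + 5·6 = 40.
2×J and 3×Z: weight 30 ≤ 31, strength 2·10 + 3·6 = 38.
Best is 40.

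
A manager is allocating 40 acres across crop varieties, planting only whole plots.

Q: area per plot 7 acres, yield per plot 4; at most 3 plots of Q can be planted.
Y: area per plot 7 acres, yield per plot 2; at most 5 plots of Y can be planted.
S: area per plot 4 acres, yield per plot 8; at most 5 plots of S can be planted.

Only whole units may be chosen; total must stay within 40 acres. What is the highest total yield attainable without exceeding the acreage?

2×Q and 5×S: area 34 ≤ 40, yield 2·4 + 5·8 = 48.
1×Q, 1×Y, and 5×S: area 34 ≤ 40, yield 1·4 + 1·2 + 5·8 = 46.
Best is 48.

48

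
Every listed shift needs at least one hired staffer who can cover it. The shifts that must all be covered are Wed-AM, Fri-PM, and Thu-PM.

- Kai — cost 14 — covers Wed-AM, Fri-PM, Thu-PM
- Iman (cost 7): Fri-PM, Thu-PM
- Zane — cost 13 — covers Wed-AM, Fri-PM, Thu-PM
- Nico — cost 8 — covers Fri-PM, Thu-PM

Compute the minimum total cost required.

The greedy cost-per-new-shift heuristic would pick Iman and Zane for 20, but a cheaper cover exists.
Zane alone covers Wed-AM, Fri-PM, Thu-PM — every shift.
Total cost: 13.
No cover costs less than 13.

13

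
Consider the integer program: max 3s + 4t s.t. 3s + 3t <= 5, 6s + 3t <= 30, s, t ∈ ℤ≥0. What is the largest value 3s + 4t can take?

The continuous relaxation peaks at (0, 1.67) with value 6.67; rounding to a feasible lattice point costs some objective.
(s,t)=(0,1): 3·0+3·1=3≤5, 6·0+3·1=3≤30, objective 4.
(s,t)=(1,0): 3·1+3·0=3≤5, 6·1+3·0=6≤30, objective 3.
(s,t)=(0,0): 3·0+3·0=0≤5, 6·0+3·0=0≤30, objective 0.
Maximum is 4 at (s,t)=(0,1).

4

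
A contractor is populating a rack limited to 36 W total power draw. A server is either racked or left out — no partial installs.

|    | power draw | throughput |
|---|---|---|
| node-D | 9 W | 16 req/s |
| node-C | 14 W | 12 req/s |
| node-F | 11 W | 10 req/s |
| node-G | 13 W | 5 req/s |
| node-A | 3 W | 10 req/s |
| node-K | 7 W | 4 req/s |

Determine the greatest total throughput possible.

Allowing fractional choices, the relaxed optimum would be about 47.1, but servers are indivisible.
node-D + node-F + node-A + node-K: power draw 9 + 11 + 3 + 7 = 30 ≤ 36, throughput 16 + 10 + 10 + 4 = 40.
node-D + node-C + node-A + node-K: power draw 9 + 14 + 3 + 7 = 33 ≤ 36, throughput 16 + 12 + 10 + 4 = 42.
node-D + node-F + node-G + node-A: power draw 9 + 11 + 13 + 3 = 36 ≤ 36, throughput 16 + 10 + 5 + 10 = 41.
Best is node-D, node-C, node-A, and node-K with total throughput 42.

42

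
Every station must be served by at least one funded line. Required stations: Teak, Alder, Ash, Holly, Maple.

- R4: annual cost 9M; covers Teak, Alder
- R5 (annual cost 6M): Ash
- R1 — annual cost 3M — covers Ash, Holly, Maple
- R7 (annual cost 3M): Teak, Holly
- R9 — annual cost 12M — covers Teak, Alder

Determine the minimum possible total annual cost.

This is an integer covering problem.
The greedy cost-per-new-station heuristic would pick R1, R7, and R4 for 15, but a cheaper cover exists.
Choose R4 and R1: together they cover Teak, Alder, Ash, Holly, Maple — every station.
Total annual cost: 9 + 3 = 12.
No cover costs less than 12.

12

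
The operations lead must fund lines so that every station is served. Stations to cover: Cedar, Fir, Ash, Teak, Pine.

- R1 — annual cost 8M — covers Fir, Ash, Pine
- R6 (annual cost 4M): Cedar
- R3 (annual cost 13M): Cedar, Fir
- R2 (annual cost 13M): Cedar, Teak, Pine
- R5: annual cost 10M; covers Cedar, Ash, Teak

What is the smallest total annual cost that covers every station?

The greedy cost-per-new-station heuristic would pick R1, R6, and R5 for 22, but a cheaper cover exists.
Choose R1 and R5: together they cover Cedar, Fir, Ash, Teak, Pine — every station.
Total annual cost: 8 + 10 = 18.
No cover costs less than 18.

18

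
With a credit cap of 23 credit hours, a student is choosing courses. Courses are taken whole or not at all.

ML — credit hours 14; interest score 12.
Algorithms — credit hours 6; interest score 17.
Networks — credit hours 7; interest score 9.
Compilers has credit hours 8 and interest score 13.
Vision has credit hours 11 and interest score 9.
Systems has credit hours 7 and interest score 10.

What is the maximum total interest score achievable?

Allowing fractional choices, the relaxed optimum would be about 42.6, but courses are indivisible.
Algorithms + Compilers + Systems: credit hours 6 + 8 + 7 = 21 ≤ 23, interest score 17 + 13 + 10 = 40.
Algorithms + Networks + Compilers: credit hours 6 + 7 + 8 = 21 ≤ 23, interest score 17 + 9 + 13 = 39.
Algorithms + Networks + Systems: credit hours 6 + 7 + 7 = 20 ≤ 23, interest score 17 + 9 + 10 = 36.
Best is Algorithms, Compilers, and Systems with total interest score 40.

40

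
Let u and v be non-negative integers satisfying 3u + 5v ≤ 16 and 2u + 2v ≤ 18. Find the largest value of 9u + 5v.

45

The continuous relaxation peaks at (5.33, 0) with value 48.00; rounding to a feasible lattice point costs some objective.
(u,v)=(5,0): 3·5+5·0=15≤16, 2·5+2·0=10≤18, objective 45.
(u,v)=(4,0): 3·4+5·0=12≤16, 2·4+2·0=8≤18, objective 36.
The best lattice point is (5,0), giving 45.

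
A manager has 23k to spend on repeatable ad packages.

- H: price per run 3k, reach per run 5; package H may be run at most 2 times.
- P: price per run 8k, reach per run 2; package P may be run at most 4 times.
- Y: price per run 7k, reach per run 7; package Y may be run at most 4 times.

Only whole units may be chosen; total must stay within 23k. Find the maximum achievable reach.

24

This is a bounded integer knapsack.
Take 2×H and 2×Y: price 20 ≤ 23, reach 2·5 + 2·7 = 24.
H has the best ratio (5/3) and is taken to its limit of 2; remaining capacity is filled optimally with the others.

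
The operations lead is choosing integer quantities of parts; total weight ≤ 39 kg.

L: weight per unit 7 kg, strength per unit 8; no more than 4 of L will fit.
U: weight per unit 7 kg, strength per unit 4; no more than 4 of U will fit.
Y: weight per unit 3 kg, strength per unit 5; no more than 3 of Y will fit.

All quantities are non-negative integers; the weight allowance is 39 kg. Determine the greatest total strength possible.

47

3×L, 1×U, and 3×Y: weight 37 ≤ 39, strength 3·8 + 1·4 + 3·5 = 43.
4×L and 3×Y: weight 37 ≤ 39, strength 4·8 + 3·5 = 47.
Best is 47.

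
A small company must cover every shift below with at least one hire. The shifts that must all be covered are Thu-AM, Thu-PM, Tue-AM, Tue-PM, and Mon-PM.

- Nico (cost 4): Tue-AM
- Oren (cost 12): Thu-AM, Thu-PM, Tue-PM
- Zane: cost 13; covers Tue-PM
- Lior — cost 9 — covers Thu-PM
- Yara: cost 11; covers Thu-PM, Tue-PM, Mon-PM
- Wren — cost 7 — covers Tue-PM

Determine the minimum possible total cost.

Choose Nico, Oren, and Yara: together they cover Thu-AM, Thu-PM, Tue-AM, Tue-PM, Mon-PM — every shift.
Total cost: 4 + 12 + 11 = 27.
No cover costs less than 27.

27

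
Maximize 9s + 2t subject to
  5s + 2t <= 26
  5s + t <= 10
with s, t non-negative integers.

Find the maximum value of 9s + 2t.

(s,t)=(0,10) is feasible, giving 20.
(s,t)=(0,9) is feasible, giving 18.
The best lattice point is (0,10), giving 20.

20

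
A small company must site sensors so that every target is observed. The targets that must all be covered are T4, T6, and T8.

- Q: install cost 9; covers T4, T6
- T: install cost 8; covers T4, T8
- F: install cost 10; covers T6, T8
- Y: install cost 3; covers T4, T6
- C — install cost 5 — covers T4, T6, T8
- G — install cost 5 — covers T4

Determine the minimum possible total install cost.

5

This is an integer covering problem.
The greedy cost-per-new-target heuristic would pick Y and C for 8, but a cheaper cover exists.
C alone covers T4, T6, T8 — every target.
Total install cost: 5.
No cover costs less than 5.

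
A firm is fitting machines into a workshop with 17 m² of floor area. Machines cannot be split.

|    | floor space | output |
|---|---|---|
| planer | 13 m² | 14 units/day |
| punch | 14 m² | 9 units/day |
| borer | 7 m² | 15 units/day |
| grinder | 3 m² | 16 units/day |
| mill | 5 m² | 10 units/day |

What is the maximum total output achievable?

41

Allowing fractional choices, the relaxed optimum would be about 43.2, but machines are indivisible.
borer + grinder: floor space 7 + 3 = 10 ≤ 17, output 15 + 16 = 31.
planer + grinder: floor space 13 + 3 = 16 ≤ 17, output 14 + 16 = 30.
borer + grinder + mill: floor space 7 + 3 + 5 = 15 ≤ 17, output 15 + 16 + 10 = 41.
Best is borer, grinder, and mill with total output 41.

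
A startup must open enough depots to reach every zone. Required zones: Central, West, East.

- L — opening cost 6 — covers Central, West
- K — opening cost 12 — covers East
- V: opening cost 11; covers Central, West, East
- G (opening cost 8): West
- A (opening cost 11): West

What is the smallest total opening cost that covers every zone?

11

The greedy cost-per-new-zone heuristic would pick L and V for 17, but a cheaper cover exists.
V alone covers Central, West, East — every zone.
Total opening cost: 11.
No cover costs less than 11.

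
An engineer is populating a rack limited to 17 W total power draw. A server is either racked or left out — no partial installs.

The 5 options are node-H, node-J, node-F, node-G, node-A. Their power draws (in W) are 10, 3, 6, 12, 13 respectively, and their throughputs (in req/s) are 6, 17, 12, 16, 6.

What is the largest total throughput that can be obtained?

Take node-J and node-G: power draw 3 + 12 = 15 ≤ 17, throughput 17 + 16 = 33.
No other feasible combination does better.

33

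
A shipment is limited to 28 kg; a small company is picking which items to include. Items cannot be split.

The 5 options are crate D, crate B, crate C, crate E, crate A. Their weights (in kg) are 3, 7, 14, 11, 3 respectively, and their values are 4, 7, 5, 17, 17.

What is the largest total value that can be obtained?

45

This is a 0-1 knapsack instance.
crate C + crate E + crate A: weight 14 + 11 + 3 = 28 ≤ 28, value 5 + 17 + 17 = 39.
crate B + crate E + crate A: weight 7 + 11 + 3 = 21 ≤ 28, value 7 + 17 + 17 = 41.
crate D + crate B + crate E + crate A: weight 3 + 7 + 11 + 3 = 24 ≤ 28, value 4 + 7 + 17 + 17 = 45.
Best is crate D, crate B, crate E, and crate A with total value 45.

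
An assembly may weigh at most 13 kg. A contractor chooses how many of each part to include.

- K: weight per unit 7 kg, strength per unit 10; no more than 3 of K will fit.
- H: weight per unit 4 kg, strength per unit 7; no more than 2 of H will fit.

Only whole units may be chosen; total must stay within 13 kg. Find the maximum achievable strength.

Take 1×K and 1×H: weight 11 ≤ 13, strength 1·10 + 1·7 = 17.
No other integer combination yields more.

17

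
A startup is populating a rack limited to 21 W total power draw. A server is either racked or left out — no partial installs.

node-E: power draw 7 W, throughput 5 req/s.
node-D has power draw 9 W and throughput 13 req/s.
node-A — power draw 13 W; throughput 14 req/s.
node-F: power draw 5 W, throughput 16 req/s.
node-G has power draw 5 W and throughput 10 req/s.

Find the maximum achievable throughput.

node-E + node-F + node-G: power draw 7 + 5 + 5 = 17 ≤ 21, throughput 5 + 16 + 10 = 31.
node-D + node-F + node-G: power draw 9 + 5 + 5 = 19 ≤ 21, throughput 13 + 16 + 10 = 39.
node-E + node-D + node-F: power draw 7 + 9 + 5 = 21 ≤ 21, throughput 5 + 13 + 16 = 34.
Best is node-D, node-F, and node-G with total throughput 39.

39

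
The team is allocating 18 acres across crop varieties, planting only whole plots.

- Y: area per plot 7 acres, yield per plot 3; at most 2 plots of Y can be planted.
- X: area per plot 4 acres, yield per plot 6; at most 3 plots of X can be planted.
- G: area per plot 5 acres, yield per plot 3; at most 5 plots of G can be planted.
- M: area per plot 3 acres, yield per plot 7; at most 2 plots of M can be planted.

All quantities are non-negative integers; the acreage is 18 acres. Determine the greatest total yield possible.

32

2×X and 2×M: area 14 ≤ 18, yield 2·6 + 2·7 = 26.
3×X and 2×M: area 18 ≤ 18, yield 3·6 + 2·7 = 32.
Best is 32.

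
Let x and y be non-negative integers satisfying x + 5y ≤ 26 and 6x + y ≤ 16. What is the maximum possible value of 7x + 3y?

26

(x,y)=(2,4): 1·2+5·4=22≤26, 6·2+1·4=16≤16, objective 26.
(x,y)=(2,3): 1·2+5·3=17≤26, 6·2+1·3=15≤16, objective 23.
(x,y)=(1,5): 1·1+5·5=26≤26, 6·1+1·5=11≤16, objective 22.
(x,y)=(1,4): 1·1+5·4=21≤26, 6·1+1·4=10≤16, objective 19.
Maximum is 26 at (x,y)=(2,4).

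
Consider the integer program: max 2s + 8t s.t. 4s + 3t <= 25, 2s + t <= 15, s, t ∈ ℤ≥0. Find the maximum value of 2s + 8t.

The continuous relaxation peaks at (0, 8.33) with value 66.67; rounding to a feasible lattice point costs some objective.
(s,t)=(0,8) is feasible, giving 64.
(s,t)=(1,7) is feasible, giving 58.
(s,t)=(0,7) is feasible, giving 56.
No feasible integer point exceeds 64.

64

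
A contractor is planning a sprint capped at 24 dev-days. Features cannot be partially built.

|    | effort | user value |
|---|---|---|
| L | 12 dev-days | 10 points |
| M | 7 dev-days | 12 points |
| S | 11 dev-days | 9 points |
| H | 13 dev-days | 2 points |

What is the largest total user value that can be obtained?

Allowing fractional choices, the relaxed optimum would be about 26.1, but features are indivisible.
L + M: effort 12 + 7 = 19 ≤ 24, user value 10 + 12 = 22.
M + S: effort 7 + 11 = 18 ≤ 24, user value 12 + 9 = 21.
L + S: effort 12 + 11 = 23 ≤ 24, user value 10 + 9 = 19.
Best is L and M with total user value 22.

22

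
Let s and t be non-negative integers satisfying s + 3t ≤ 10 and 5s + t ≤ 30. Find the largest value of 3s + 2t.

18

The continuous relaxation peaks at (5.71, 1.43) with value 20.00; rounding to a feasible lattice point costs some objective.
(s,t)=(6,0): 1·6+3·0=6≤10, 5·6+1·0=30≤30, objective 18.
(s,t)=(5,1): 1·5+3·1=8≤10, 5·5+1·1=26≤30, objective 17.
(s,t)=(4,2): 1·4+3·2=10≤10, 5·4+1·2=22≤30, objective 16.
Maximum is 18 at (s,t)=(6,0).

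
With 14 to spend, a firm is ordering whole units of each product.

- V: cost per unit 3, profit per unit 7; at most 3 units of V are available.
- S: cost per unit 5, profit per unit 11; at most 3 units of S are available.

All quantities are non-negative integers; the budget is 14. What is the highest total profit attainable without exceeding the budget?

32

Take 3×V and 1×S: cost 14 ≤ 14, profit 3·7 + 1·11 = 32.
V has the best ratio (7/3) and is taken to its limit of 3; remaining capacity is filled optimally with the others.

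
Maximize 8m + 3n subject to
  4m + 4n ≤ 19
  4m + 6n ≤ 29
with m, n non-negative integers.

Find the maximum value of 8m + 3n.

Relaxing integrality, the LP optimum is 38.00 at (m,n) = (4.75, 0), which is not an integer point.
(m,n)=(4,0): 4·4+4·0=16≤19, 4·4+6·0=16≤29, objective 32.
(m,n)=(3,1): 4·3+4·1=16≤19, 4·3+6·1=18≤29, objective 27.
(m,n)=(3,0): 4·3+4·0=12≤19, 4·3+6·0=12≤29, objective 24.
The best lattice point is (4,0), giving 32.

32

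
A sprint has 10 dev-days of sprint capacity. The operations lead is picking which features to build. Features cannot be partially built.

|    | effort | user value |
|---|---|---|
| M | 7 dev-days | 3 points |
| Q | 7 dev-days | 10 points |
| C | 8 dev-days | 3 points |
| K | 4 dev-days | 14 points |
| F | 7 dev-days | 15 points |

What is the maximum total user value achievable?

Treat it as a binary knapsack problem.
Allowing fractional choices, the relaxed optimum would be about 26.9, but features are indivisible.
Q: effort 7 ≤ 10, user value 10.
K: effort 4 ≤ 10, user value 14.
F: effort 7 ≤ 10, user value 15.
Best is F with total user value 15.

15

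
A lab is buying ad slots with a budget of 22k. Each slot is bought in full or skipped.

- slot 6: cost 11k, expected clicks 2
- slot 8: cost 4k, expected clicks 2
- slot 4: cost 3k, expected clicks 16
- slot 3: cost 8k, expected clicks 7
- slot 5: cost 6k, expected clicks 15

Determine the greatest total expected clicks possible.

40

slot 4 + slot 3 + slot 5: cost 3 + 8 + 6 = 17 ≤ 22, expected clicks 16 + 7 + 15 = 38.
slot 8 + slot 4 + slot 3 + slot 5: cost 4 + 3 + 8 + 6 = 21 ≤ 22, expected clicks 2 + 16 + 7 + 15 = 40.
Best is slot 8, slot 4, slot 3, and slot 5 with total expected clicks 40.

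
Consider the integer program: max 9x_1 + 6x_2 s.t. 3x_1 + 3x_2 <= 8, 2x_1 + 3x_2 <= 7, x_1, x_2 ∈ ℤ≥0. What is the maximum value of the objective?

The continuous relaxation peaks at (2.67, 0) with value 24.00; rounding to a feasible lattice point costs some objective.
(x_1,x_2)=(2,0): 3·2+3·0=6≤8, 2·2+3·0=4≤7, objective 18.
(x_1,x_2)=(1,1): 3·1+3·1=6≤8, 2·1+3·1=5≤7, objective 15.
No feasible integer point exceeds 18.

18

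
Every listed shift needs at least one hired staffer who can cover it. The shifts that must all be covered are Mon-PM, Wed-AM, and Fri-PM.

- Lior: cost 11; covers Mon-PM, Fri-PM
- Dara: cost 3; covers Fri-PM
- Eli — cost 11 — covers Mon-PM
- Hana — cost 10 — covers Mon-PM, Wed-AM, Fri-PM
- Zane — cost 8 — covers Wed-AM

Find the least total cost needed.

This is a weighted set-cover instance.
The greedy cost-per-new-shift heuristic would pick Dara and Hana for 13, but a cheaper cover exists.
Hana alone covers Mon-PM, Wed-AM, Fri-PM — every shift.
Total cost: 10.
No cover costs less than 10.

10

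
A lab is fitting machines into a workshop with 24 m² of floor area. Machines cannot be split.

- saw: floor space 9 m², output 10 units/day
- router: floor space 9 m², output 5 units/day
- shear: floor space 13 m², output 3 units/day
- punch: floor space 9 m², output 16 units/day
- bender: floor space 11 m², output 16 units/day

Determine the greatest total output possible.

32

saw + punch: floor space 9 + 9 = 18 ≤ 24, output 10 + 16 = 26.
saw + bender: floor space 9 + 11 = 20 ≤ 24, output 10 + 16 = 26.
punch + bender: floor space 9 + 11 = 20 ≤ 24, output 16 + 16 = 32.
Best is punch and bender with total output 32.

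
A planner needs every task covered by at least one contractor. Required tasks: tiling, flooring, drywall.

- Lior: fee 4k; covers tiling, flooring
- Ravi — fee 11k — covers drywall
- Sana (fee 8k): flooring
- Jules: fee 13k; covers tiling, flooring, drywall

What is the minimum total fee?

13

This is an integer covering problem.
Jules alone covers tiling, flooring, drywall — every task.
Total fee: 13.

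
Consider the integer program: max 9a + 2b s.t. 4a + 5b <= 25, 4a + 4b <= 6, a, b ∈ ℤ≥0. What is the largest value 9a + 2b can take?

9

(a,b)=(1,0) is feasible, giving 9.
(a,b)=(0,1) is feasible, giving 2.
(a,b)=(0,0) is feasible, giving 0.
No feasible integer point exceeds 9.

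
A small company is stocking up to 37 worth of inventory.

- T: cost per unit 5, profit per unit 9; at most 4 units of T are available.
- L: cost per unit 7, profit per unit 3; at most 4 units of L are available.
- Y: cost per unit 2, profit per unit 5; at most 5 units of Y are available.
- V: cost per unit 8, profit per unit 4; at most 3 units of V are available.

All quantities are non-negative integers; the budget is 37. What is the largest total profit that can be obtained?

4×T, 1×L, and 5×Y: cost 37 ≤ 37, profit 4·9 + 1·3 + 5·5 = 64.
4×T and 5×Y: cost 30 ≤ 37, profit 4·9 + 5·5 = 61.
Best is 64.

64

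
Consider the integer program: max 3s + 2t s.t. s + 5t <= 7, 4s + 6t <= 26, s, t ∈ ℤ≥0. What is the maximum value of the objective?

Relaxing integrality, the LP optimum is 19.50 at (s,t) = (6.5, 0), which is not an integer point.
(s,t)=(6,0): 1·6+5·0=6≤7, 4·6+6·0=24≤26, objective 18.
(s,t)=(5,0): 1·5+5·0=5≤7, 4·5+6·0=20≤26, objective 15.
Maximum is 18 at (s,t)=(6,0).

18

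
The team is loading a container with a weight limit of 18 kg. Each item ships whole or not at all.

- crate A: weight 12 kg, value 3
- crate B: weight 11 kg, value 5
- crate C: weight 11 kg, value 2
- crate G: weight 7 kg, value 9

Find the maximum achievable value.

14

This is a 0-1 knapsack instance.
crate C + crate G: weight 11 + 7 = 18 ≤ 18, value 2 + 9 = 11.
crate G: weight 7 ≤ 18, value 9.
crate B + crate G: weight 11 + 7 = 18 ≤ 18, value 5 + 9 = 14.
Best is crate B and crate G with total value 14.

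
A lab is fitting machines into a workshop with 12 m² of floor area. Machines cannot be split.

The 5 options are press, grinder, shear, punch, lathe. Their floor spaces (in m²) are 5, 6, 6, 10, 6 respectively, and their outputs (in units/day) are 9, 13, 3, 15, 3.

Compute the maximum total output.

22

Take press and grinder: floor space 5 + 6 = 11 ≤ 12, output 9 + 13 = 22.
No other feasible combination does better.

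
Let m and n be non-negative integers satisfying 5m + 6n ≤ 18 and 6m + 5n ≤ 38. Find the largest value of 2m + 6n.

(m,n)=(0,3): 5·0+6·3=18≤18, 6·0+5·3=15≤38, objective 18.
(m,n)=(1,2): 5·1+6·2=17≤18, 6·1+5·2=16≤38, objective 14.
No feasible integer point exceeds 18.

18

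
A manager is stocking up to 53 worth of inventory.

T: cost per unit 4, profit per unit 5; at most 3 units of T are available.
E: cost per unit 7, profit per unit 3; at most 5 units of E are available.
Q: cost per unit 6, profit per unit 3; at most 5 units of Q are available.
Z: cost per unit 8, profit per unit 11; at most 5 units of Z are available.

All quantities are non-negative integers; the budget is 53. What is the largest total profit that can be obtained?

70

This is a bounded integer knapsack.
Z has the best ratio (11/8); taking only Z gives at most 5×11 = 55 (stopped by the supply cap of 5).
Mixing does better — 3×T and 5×Z: cost 52 ≤ 53, profit 3·5 + 5·11 = 70.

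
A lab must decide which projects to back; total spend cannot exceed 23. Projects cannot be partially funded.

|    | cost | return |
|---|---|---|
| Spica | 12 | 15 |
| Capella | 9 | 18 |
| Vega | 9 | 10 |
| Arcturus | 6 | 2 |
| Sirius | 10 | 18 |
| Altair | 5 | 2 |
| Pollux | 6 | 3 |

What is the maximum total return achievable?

This is an integer program with binary decision variables.
Take Capella and Sirius: cost 9 + 10 = 19 ≤ 23, return 18 + 18 = 36.
No other feasible combination does better.

36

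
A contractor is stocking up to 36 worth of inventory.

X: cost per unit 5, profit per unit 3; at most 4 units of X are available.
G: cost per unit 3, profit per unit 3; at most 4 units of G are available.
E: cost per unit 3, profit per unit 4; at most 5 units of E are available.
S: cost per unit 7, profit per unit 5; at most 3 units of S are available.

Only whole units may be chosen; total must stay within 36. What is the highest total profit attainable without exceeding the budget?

Take 4×G, 5×E, and 1×S: cost 34 ≤ 36, profit 4·3 + 5·4 + 1·5 = 37.
E has the best ratio (4/3) and is taken to its limit of 5; remaining capacity is filled optimally with the others.

37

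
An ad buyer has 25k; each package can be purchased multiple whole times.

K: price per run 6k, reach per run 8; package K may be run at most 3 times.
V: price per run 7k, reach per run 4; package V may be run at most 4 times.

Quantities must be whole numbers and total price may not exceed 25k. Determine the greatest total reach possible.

28

3×K and 1×V: price 25 ≤ 25, reach 3·8 + 1·4 = 28.
3×K: price 18 ≤ 25, reach 3·8 = 24.
Best is 28.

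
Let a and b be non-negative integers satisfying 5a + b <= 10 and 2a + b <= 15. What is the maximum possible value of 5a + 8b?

(a,b)=(0,10): 5·0+1·10=10≤10, 2·0+1·10=10≤15, objective 80.
(a,b)=(0,9): 5·0+1·9=9≤10, 2·0+1·9=9≤15, objective 72.
The best lattice point is (0,10), giving 80.

80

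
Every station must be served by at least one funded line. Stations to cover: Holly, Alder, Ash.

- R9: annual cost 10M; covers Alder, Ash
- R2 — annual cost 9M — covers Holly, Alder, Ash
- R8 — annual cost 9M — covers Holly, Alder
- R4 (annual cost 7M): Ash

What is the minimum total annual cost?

9

This is a weighted set-cover instance.
R2 alone covers Holly, Alder, Ash — every station.
Total annual cost: 9.
No cover costs less than 9.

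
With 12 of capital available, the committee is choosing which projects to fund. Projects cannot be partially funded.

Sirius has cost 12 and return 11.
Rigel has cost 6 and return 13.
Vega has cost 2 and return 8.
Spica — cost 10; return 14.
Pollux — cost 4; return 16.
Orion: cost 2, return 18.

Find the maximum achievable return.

Allowing fractional choices, the relaxed optimum would be about 50.7, but projects are indivisible.
Rigel + Pollux + Orion: cost 6 + 4 + 2 = 12 ≤ 12, return 13 + 16 + 18 = 47.
Vega + Pollux + Orion: cost 2 + 4 + 2 = 8 ≤ 12, return 8 + 16 + 18 = 42.
Best is Rigel, Pollux, and Orion with total return 47.

47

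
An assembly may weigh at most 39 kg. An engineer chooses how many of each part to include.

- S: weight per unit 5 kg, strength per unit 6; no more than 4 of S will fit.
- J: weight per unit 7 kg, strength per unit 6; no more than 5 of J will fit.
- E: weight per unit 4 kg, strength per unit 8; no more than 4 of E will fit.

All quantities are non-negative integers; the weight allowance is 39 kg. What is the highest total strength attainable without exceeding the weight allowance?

56

E has the best ratio (8/4); taking only E gives at most 4×8 = 32 (stopped by the supply cap of 4).
Mixing does better — 3×S, 1×J, and 4×E: weight 38 ≤ 39, strength 3·6 + 1·6 + 4·8 = 56.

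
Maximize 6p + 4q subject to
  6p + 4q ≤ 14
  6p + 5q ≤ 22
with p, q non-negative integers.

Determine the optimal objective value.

14

(p,q)=(1,2) is feasible, giving 14.
(p,q)=(0,3) is feasible, giving 12.
Maximum is 14 at (p,q)=(1,2).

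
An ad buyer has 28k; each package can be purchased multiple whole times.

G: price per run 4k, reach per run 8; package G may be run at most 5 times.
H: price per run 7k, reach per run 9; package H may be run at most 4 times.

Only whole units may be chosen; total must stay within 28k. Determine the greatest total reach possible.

49

3×G and 2×H: price 26 ≤ 28, reach 3·8 + 2·9 = 42.
5×G and 1×H: price 27 ≤ 28, reach 5·8 + 1·9 = 49.
Best is 49.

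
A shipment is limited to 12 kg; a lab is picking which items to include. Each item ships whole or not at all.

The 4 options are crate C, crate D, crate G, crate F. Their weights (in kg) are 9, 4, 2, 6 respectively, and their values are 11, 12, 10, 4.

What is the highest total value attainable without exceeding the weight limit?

crate D + crate G: weight 4 + 2 = 6 ≤ 12, value 12 + 10 = 22.
crate D + crate G + crate F: weight 4 + 2 + 6 = 12 ≤ 12, value 12 + 10 + 4 = 26.
Best is crate D, crate G, and crate F with total value 26.

26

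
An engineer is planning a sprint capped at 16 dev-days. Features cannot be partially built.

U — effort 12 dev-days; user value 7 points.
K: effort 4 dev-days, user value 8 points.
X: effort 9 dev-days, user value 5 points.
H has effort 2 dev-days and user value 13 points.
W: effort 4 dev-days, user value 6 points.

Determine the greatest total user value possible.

27

Allowing fractional choices, the relaxed optimum would be about 30.5, but features are indivisible.
K + H + W: effort 4 + 2 + 4 = 10 ≤ 16, user value 8 + 13 + 6 = 27.
K + X + H: effort 4 + 9 + 2 = 15 ≤ 16, user value 8 + 5 + 13 = 26.
Best is K, H, and W with total user value 27.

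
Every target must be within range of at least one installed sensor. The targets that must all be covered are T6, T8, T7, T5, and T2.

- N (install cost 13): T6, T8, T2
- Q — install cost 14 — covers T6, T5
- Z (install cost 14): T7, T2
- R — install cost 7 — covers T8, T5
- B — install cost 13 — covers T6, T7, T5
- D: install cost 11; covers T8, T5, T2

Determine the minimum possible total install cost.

24

Choose B and D: together they cover T6, T8, T7, T5, T2 — every target.
Total install cost: 13 + 11 = 24.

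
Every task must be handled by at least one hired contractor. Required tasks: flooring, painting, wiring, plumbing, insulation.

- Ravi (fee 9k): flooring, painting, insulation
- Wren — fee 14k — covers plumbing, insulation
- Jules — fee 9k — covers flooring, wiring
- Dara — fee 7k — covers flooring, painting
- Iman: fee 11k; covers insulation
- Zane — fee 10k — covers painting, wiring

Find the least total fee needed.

30

The greedy cost-per-new-task heuristic would pick Ravi, Jules, and Wren for 32, but a cheaper cover exists.
Choose Wren, Jules, and Dara: together they cover flooring, painting, wiring, plumbing, insulation — every task.
Total fee: 14 + 9 + 7 = 30.
No cover costs less than 30.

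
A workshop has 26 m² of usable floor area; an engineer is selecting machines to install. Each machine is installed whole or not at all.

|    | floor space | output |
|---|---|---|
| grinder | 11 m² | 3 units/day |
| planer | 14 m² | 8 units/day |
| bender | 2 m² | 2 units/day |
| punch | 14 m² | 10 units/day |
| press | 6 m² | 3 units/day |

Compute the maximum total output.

Take bender, punch, and press: floor space 2 + 14 + 6 = 22 ≤ 26, output 2 + 10 + 3 = 15.
No other feasible combination does better.

15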